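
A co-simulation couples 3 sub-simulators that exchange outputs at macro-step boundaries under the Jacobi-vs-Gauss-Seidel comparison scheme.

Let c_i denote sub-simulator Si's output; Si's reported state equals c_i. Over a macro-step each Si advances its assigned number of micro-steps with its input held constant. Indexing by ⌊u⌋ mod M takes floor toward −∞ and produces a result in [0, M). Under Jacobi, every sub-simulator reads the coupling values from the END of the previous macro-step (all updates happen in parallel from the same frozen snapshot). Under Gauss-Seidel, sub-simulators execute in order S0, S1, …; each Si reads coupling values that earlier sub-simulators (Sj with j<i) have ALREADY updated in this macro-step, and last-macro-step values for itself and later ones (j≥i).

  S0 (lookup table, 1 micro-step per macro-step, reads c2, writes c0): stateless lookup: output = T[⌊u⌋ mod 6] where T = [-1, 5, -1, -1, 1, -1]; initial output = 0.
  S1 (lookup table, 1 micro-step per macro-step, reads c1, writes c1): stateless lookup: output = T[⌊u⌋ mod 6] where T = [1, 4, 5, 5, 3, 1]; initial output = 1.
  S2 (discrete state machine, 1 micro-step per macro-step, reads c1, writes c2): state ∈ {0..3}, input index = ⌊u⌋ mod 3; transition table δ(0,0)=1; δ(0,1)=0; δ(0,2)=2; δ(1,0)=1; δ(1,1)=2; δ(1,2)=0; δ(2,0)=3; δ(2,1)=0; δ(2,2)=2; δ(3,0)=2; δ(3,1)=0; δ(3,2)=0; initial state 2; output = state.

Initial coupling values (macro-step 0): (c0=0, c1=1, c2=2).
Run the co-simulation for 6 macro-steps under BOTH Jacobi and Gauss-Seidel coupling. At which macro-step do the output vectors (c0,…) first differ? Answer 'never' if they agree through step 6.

[Jacobi] macro 1: S0 reads c2=2 → after 1×micro: -1; S1 reads c1=1 → after 1×micro: 4; S2 reads c1=1 → after 1×micro: 0 ⇒ (c0=-1, c1=4, c2=0)
[Jacobi] macro 2: S0 reads c2=0 → after 1×micro: -1; S1 reads c1=4 → after 1×micro: 3; S2 reads c1=4 → after 1×micro: 0 ⇒ (c0=-1, c1=3, c2=0)
[Jacobi] macro 3: S0 reads c2=0 → after 1×micro: -1; S1 reads c1=3 → after 1×micro: 5; S2 reads c1=3 → after 1×micro: 1 ⇒ (c0=-1, c1=5, c2=1)
[Jacobi] macro 4: S0 reads c2=1 → after 1×micro: 5; S1 reads c1=5 → after 1×micro: 1; S2 reads c1=5 → after 1×micro: 0 ⇒ (c0=5, c1=1, c2=0)
[Jacobi] macro 5: S0 reads c2=0 → after 1×micro: -1; S1 reads c1=1 → after 1×micro: 4; S2 reads c1=1 → after 1×micro: 0 ⇒ (c0=-1, c1=4, c2=0)
[Jacobi] macro 6: S0 reads c2=0 → after 1×micro: -1; S1 reads c1=4 → after 1×micro: 3; S2 reads c1=4 → after 1×micro: 0 ⇒ (c0=-1, c1=3, c2=0)
[Gauss-Seidel] macro 1: S0 reads c2=2 → after 1×micro: -1; S1 reads c1=1 → after 1×micro: 4; S2 reads c1=4 → after 1×micro: 0 ⇒ (c0=-1, c1=4, c2=0)
[Gauss-Seidel] macro 2: S0 reads c2=0 → after 1×micro: -1; S1 reads c1=4 → after 1×micro: 3; S2 reads c1=3 → after 1×micro: 1 ⇒ (c0=-1, c1=3, c2=1)
[Gauss-Seidel] macro 3: S0 reads c2=1 → after 1×micro: 5; S1 reads c1=3 → after 1×micro: 5; S2 reads c1=5 → after 1×micro: 0 ⇒ (c0=5, c1=5, c2=0)
[Gauss-Seidel] macro 4: S0 reads c2=0 → after 1×micro: -1; S1 reads c1=5 → after 1×micro: 1; S2 reads c1=1 → after 1×micro: 0 ⇒ (c0=-1, c1=1, c2=0)
[Gauss-Seidel] macro 5: S0 reads c2=0 → after 1×micro: -1; S1 reads c1=1 → after 1×micro: 4; S2 reads c1=4 → after 1×micro: 0 ⇒ (c0=-1, c1=4, c2=0)
[Gauss-Seidel] macro 6: S0 reads c2=0 → after 1×micro: -1; S1 reads c1=4 → after 1×micro: 3; S2 reads c1=3 → after 1×micro: 1 ⇒ (c0=-1, c1=3, c2=1)

first divergence at macro-step: 2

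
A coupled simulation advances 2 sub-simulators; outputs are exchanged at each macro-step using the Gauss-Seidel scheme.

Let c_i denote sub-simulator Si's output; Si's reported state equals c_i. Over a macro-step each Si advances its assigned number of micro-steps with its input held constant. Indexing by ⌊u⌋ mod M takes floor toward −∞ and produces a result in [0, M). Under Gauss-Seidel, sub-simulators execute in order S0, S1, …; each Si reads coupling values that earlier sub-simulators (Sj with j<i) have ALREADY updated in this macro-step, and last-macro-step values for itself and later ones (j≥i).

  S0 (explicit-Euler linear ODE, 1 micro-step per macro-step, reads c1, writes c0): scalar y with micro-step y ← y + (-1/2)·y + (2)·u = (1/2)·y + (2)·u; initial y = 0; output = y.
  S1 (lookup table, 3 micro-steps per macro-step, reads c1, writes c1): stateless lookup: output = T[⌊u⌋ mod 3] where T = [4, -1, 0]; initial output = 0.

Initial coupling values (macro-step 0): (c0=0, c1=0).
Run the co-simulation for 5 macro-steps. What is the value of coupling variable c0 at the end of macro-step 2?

macro 1: S0 reads c1=0 → after 1×micro: 0; S1 reads c1=0 → after 3×micro: 4 ⇒ (c0=0, c1=4)
macro 2: S0 reads c1=4 → after 1×micro: 8; S1 reads c1=4 → after 3×micro: -1 ⇒ (c0=8, c1=-1)
macro 3: S0 reads c1=-1 → after 1×micro: 2; S1 reads c1=-1 → after 3×micro: 0 ⇒ (c0=2, c1=0)
macro 4: S0 reads c1=0 → after 1×micro: 1; S1 reads c1=0 → after 3×micro: 4 ⇒ (c0=1, c1=4)
macro 5: S0 reads c1=4 → after 1×micro: 17/2; S1 reads c1=4 → after 3×micro: -1 ⇒ (c0=17/2, c1=-1)

c0 at macro-step 2 = 8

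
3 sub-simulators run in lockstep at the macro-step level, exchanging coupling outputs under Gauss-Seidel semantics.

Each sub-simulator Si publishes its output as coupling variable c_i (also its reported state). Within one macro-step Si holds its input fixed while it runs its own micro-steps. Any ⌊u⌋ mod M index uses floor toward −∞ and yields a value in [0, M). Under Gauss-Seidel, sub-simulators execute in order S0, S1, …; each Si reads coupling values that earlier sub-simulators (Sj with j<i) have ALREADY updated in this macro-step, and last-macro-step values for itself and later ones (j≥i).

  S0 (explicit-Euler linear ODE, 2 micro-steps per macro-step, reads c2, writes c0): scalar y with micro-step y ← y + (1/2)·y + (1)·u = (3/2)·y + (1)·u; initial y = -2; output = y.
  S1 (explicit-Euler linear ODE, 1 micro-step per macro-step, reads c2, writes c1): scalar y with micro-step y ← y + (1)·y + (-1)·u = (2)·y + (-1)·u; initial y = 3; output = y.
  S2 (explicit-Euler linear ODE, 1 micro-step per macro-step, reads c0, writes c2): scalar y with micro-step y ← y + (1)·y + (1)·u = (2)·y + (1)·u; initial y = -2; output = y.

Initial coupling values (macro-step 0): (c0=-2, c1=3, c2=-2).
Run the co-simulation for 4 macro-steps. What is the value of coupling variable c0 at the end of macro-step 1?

c0 at macro-step 1 = -19/2

macro 1: S0 reads c2=-2 → after 2×micro: -19/2; S1 reads c2=-2 → after 1×micro: 8; S2 reads c0=-19/2 → after 1×micro: -27/2 ⇒ (c0=-19/2, c1=8, c2=-27/2)
macro 2: S0 reads c2=-27/2 → after 2×micro: -441/8; S1 reads c2=-27/2 → after 1×micro: 59/2; S2 reads c0=-441/8 → after 1×micro: -657/8 ⇒ (c0=-441/8, c1=59/2, c2=-657/8)
macro 3: S0 reads c2=-657/8 → after 2×micro: -10539/32; S1 reads c2=-657/8 → after 1×micro: 1129/8; S2 reads c0=-10539/32 → after 1×micro: -15795/32 ⇒ (c0=-10539/32, c1=1129/8, c2=-15795/32)
macro 4: S0 reads c2=-15795/32 → after 2×micro: -252801/128; S1 reads c2=-15795/32 → after 1×micro: 24827/32; S2 reads c0=-252801/128 → after 1×micro: -379161/128 ⇒ (c0=-252801/128, c1=24827/32, c2=-379161/128)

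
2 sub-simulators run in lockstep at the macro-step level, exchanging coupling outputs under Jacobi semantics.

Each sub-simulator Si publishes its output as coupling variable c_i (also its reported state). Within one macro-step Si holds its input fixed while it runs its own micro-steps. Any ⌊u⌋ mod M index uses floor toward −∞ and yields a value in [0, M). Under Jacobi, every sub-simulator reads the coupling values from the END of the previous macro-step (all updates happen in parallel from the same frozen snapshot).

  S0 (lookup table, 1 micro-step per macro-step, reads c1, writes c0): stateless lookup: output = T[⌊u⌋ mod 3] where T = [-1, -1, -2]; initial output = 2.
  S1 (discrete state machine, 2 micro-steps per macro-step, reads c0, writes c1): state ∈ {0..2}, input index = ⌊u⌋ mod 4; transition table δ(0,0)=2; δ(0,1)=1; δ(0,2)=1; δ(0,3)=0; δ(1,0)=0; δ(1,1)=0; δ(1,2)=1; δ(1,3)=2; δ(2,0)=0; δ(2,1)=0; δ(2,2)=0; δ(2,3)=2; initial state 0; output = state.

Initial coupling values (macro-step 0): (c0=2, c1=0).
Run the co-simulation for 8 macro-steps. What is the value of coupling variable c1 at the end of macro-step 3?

macro 1: S0 reads c1=0 → after 1×micro: -1; S1 reads c0=2 → after 2×micro: 1 ⇒ (c0=-1, c1=1)
macro 2: S0 reads c1=1 → after 1×micro: -1; S1 reads c0=-1 → after 2×micro: 2 ⇒ (c0=-1, c1=2)
macro 3: S0 reads c1=2 → after 1×micro: -2; S1 reads c0=-1 → after 2×micro: 2 ⇒ (c0=-2, c1=2)
macro 4: S0 reads c1=2 → after 1×micro: -2; S1 reads c0=-2 → after 2×micro: 1 ⇒ (c0=-2, c1=1)
macro 5: S0 reads c1=1 → after 1×micro: -1; S1 reads c0=-2 → after 2×micro: 1 ⇒ (c0=-1, c1=1)
macro 6: S0 reads c1=1 → after 1×micro: -1; S1 reads c0=-1 → after 2×micro: 2 ⇒ (c0=-1, c1=2)
macro 7: S0 reads c1=2 → after 1×micro: -2; S1 reads c0=-1 → after 2×micro: 2 ⇒ (c0=-2, c1=2)
macro 8: S0 reads c1=2 → after 1×micro: -2; S1 reads c0=-2 → after 2×micro: 1 ⇒ (c0=-2, c1=1)

c1 at macro-step 3 = 2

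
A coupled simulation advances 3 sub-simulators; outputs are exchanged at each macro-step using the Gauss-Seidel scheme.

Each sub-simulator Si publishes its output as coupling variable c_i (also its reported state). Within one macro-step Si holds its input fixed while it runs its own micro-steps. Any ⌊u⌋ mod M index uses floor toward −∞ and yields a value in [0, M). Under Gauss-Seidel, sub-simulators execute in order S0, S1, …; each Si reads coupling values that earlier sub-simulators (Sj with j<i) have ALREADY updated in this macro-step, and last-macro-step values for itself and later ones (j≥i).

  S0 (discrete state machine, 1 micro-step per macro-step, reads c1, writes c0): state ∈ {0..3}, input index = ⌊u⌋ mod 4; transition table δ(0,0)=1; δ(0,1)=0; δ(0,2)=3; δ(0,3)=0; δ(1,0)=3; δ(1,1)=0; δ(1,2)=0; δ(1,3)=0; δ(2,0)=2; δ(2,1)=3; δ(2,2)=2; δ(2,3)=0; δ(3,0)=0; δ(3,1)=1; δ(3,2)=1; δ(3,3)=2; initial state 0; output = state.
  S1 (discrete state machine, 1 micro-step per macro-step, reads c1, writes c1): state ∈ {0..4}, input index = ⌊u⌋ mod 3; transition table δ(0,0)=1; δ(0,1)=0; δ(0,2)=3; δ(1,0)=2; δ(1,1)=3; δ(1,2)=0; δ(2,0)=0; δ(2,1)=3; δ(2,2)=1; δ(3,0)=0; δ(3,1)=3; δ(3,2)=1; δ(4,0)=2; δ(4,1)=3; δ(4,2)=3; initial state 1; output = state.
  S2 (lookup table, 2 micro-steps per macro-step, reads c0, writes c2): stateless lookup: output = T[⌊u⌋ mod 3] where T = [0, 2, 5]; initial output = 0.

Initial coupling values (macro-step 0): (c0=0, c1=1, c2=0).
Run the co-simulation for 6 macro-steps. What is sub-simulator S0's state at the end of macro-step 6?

S0 state at macro-step 6 = 1

macro 1: S0 reads c1=1 → after 1×micro: 0; S1 reads c1=1 → after 1×micro: 3; S2 reads c0=0 → after 2×micro: 0 ⇒ (c0=0, c1=3, c2=0)
macro 2: S0 reads c1=3 → after 1×micro: 0; S1 reads c1=3 → after 1×micro: 0; S2 reads c0=0 → after 2×micro: 0 ⇒ (c0=0, c1=0, c2=0)
macro 3: S0 reads c1=0 → after 1×micro: 1; S1 reads c1=0 → after 1×micro: 1; S2 reads c0=1 → after 2×micro: 2 ⇒ (c0=1, c1=1, c2=2)
macro 4: S0 reads c1=1 → after 1×micro: 0; S1 reads c1=1 → after 1×micro: 3; S2 reads c0=0 → after 2×micro: 0 ⇒ (c0=0, c1=3, c2=0)
macro 5: S0 reads c1=3 → after 1×micro: 0; S1 reads c1=3 → after 1×micro: 0; S2 reads c0=0 → after 2×micro: 0 ⇒ (c0=0, c1=0, c2=0)
macro 6: S0 reads c1=0 → after 1×micro: 1; S1 reads c1=0 → after 1×micro: 1; S2 reads c0=1 → after 2×micro: 2 ⇒ (c0=1, c1=1, c2=2)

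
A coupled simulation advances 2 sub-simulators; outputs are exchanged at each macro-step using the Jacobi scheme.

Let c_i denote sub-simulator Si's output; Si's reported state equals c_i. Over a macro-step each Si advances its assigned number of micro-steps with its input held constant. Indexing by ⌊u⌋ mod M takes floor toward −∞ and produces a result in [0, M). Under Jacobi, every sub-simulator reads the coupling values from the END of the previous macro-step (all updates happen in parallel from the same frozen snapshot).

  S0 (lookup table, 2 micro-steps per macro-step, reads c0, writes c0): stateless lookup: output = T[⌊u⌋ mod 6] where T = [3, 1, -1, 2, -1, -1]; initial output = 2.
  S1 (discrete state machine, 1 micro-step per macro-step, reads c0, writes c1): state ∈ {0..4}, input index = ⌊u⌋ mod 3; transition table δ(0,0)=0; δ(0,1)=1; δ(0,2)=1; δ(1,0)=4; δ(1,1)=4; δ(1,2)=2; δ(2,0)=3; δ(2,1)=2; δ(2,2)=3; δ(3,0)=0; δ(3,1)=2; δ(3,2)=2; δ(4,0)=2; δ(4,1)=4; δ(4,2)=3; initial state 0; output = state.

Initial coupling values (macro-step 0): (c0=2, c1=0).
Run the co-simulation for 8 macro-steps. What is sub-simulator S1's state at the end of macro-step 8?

macro 1: S0 reads c0=2 → after 2×micro: -1; S1 reads c0=2 → after 1×micro: 1 ⇒ (c0=-1, c1=1)
macro 2: S0 reads c0=-1 → after 2×micro: -1; S1 reads c0=-1 → after 1×micro: 2 ⇒ (c0=-1, c1=2)
macro 3: S0 reads c0=-1 → after 2×micro: -1; S1 reads c0=-1 → after 1×micro: 3 ⇒ (c0=-1, c1=3)
macro 4: S0 reads c0=-1 → after 2×micro: -1; S1 reads c0=-1 → after 1×micro: 2 ⇒ (c0=-1, c1=2)
macro 5: S0 reads c0=-1 → after 2×micro: -1; S1 reads c0=-1 → after 1×micro: 3 ⇒ (c0=-1, c1=3)
macro 6: S0 reads c0=-1 → after 2×micro: -1; S1 reads c0=-1 → after 1×micro: 2 ⇒ (c0=-1, c1=2)
macro 7: S0 reads c0=-1 → after 2×micro: -1; S1 reads c0=-1 → after 1×micro: 3 ⇒ (c0=-1, c1=3)
macro 8: S0 reads c0=-1 → after 2×micro: -1; S1 reads c0=-1 → after 1×micro: 2 ⇒ (c0=-1, c1=2)

S1 state at macro-step 8 = 2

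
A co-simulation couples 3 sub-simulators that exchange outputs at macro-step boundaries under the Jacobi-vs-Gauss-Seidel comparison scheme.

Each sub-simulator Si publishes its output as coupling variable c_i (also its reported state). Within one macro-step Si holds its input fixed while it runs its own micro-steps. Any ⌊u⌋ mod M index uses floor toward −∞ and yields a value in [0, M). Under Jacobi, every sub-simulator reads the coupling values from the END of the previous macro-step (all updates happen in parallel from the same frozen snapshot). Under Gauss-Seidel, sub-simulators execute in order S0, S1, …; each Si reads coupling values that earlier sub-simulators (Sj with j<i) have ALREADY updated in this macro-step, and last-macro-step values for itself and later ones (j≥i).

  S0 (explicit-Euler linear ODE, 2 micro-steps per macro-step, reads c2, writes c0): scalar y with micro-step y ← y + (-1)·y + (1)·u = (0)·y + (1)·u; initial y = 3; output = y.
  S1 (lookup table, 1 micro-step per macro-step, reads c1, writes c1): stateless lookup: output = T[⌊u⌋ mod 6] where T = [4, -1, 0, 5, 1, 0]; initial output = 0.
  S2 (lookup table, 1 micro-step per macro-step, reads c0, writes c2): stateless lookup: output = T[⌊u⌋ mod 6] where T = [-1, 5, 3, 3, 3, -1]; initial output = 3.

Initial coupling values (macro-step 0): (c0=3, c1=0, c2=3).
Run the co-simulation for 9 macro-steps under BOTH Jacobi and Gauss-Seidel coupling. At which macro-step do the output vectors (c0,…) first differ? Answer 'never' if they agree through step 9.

first divergence at macro-step: never

[Jacobi] macro 1: S0 reads c2=3 → after 2×micro: 3; S1 reads c1=0 → after 1×micro: 4; S2 reads c0=3 → after 1×micro: 3 ⇒ (c0=3, c1=4, c2=3)
[Jacobi] macro 2: S0 reads c2=3 → after 2×micro: 3; S1 reads c1=4 → after 1×micro: 1; S2 reads c0=3 → after 1×micro: 3 ⇒ (c0=3, c1=1, c2=3)
[Jacobi] macro 3: S0 reads c2=3 → after 2×micro: 3; S1 reads c1=1 → after 1×micro: -1; S2 reads c0=3 → after 1×micro: 3 ⇒ (c0=3, c1=-1, c2=3)
[Jacobi] macro 4: S0 reads c2=3 → after 2×micro: 3; S1 reads c1=-1 → after 1×micro: 0; S2 reads c0=3 → after 1×micro: 3 ⇒ (c0=3, c1=0, c2=3)
[Jacobi] macro 5: S0 reads c2=3 → after 2×micro: 3; S1 reads c1=0 → after 1×micro: 4; S2 reads c0=3 → after 1×micro: 3 ⇒ (c0=3, c1=4, c2=3)
[Jacobi] macro 6: S0 reads c2=3 → after 2×micro: 3; S1 reads c1=4 → after 1×micro: 1; S2 reads c0=3 → after 1×micro: 3 ⇒ (c0=3, c1=1, c2=3)
[Jacobi] macro 7: S0 reads c2=3 → after 2×micro: 3; S1 reads c1=1 → after 1×micro: -1; S2 reads c0=3 → after 1×micro: 3 ⇒ (c0=3, c1=-1, c2=3)
[Jacobi] macro 8: S0 reads c2=3 → after 2×micro: 3; S1 reads c1=-1 → after 1×micro: 0; S2 reads c0=3 → after 1×micro: 3 ⇒ (c0=3, c1=0, c2=3)
[Jacobi] macro 9: S0 reads c2=3 → after 2×micro: 3; S1 reads c1=0 → after 1×micro: 4; S2 reads c0=3 → after 1×micro: 3 ⇒ (c0=3, c1=4, c2=3)
[Gauss-Seidel] macro 1: S0 reads c2=3 → after 2×micro: 3; S1 reads c1=0 → after 1×micro: 4; S2 reads c0=3 → after 1×micro: 3 ⇒ (c0=3, c1=4, c2=3)
[Gauss-Seidel] macro 2: S0 reads c2=3 → after 2×micro: 3; S1 reads c1=4 → after 1×micro: 1; S2 reads c0=3 → after 1×micro: 3 ⇒ (c0=3, c1=1, c2=3)
[Gauss-Seidel] macro 3: S0 reads c2=3 → after 2×micro: 3; S1 reads c1=1 → after 1×micro: -1; S2 reads c0=3 → after 1×micro: 3 ⇒ (c0=3, c1=-1, c2=3)
[Gauss-Seidel] macro 4: S0 reads c2=3 → after 2×micro: 3; S1 reads c1=-1 → after 1×micro: 0; S2 reads c0=3 → after 1×micro: 3 ⇒ (c0=3, c1=0, c2=3)
[Gauss-Seidel] macro 5: S0 reads c2=3 → after 2×micro: 3; S1 reads c1=0 → after 1×micro: 4; S2 reads c0=3 → after 1×micro: 3 ⇒ (c0=3, c1=4, c2=3)
[Gauss-Seidel] macro 6: S0 reads c2=3 → after 2×micro: 3; S1 reads c1=4 → after 1×micro: 1; S2 reads c0=3 → after 1×micro: 3 ⇒ (c0=3, c1=1, c2=3)
[Gauss-Seidel] macro 7: S0 reads c2=3 → after 2×micro: 3; S1 reads c1=1 → after 1×micro: -1; S2 reads c0=3 → after 1×micro: 3 ⇒ (c0=3, c1=-1, c2=3)
[Gauss-Seidel] macro 8: S0 reads c2=3 → after 2×micro: 3; S1 reads c1=-1 → after 1×micro: 0; S2 reads c0=3 → after 1×micro: 3 ⇒ (c0=3, c1=0, c2=3)
[Gauss-Seidel] macro 9: S0 reads c2=3 → after 2×micro: 3; S1 reads c1=0 → after 1×micro: 4; S2 reads c0=3 → after 1×micro: 3 ⇒ (c0=3, c1=4, c2=3)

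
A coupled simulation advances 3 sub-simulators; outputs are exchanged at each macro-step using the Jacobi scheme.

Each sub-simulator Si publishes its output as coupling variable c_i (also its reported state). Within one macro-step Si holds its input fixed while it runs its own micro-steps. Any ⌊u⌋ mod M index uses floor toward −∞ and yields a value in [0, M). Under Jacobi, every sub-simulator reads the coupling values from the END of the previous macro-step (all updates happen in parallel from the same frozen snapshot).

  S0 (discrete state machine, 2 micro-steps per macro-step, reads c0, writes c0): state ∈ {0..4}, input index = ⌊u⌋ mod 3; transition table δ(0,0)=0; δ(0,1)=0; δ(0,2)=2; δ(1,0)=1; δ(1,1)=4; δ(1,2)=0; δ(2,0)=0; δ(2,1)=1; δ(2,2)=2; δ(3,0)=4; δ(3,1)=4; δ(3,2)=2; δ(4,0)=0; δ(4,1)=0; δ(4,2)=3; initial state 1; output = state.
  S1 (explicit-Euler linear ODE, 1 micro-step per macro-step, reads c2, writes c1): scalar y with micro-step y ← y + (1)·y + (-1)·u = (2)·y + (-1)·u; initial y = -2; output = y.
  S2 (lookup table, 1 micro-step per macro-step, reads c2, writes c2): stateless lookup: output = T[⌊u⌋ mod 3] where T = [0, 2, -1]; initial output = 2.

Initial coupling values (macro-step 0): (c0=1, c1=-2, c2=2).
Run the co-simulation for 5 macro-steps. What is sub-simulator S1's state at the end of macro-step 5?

S1 state at macro-step 5 = -81

macro 1: S0 reads c0=1 → after 2×micro: 0; S1 reads c2=2 → after 1×micro: -6; S2 reads c2=2 → after 1×micro: -1 ⇒ (c0=0, c1=-6, c2=-1)
macro 2: S0 reads c0=0 → after 2×micro: 0; S1 reads c2=-1 → after 1×micro: -11; S2 reads c2=-1 → after 1×micro: -1 ⇒ (c0=0, c1=-11, c2=-1)
macro 3: S0 reads c0=0 → after 2×micro: 0; S1 reads c2=-1 → after 1×micro: -21; S2 reads c2=-1 → after 1×micro: -1 ⇒ (c0=0, c1=-21, c2=-1)
macro 4: S0 reads c0=0 → after 2×micro: 0; S1 reads c2=-1 → after 1×micro: -41; S2 reads c2=-1 → after 1×micro: -1 ⇒ (c0=0, c1=-41, c2=-1)
macro 5: S0 reads c0=0 → after 2×micro: 0; S1 reads c2=-1 → after 1×micro: -81; S2 reads c2=-1 → after 1×micro: -1 ⇒ (c0=0, c1=-81, c2=-1)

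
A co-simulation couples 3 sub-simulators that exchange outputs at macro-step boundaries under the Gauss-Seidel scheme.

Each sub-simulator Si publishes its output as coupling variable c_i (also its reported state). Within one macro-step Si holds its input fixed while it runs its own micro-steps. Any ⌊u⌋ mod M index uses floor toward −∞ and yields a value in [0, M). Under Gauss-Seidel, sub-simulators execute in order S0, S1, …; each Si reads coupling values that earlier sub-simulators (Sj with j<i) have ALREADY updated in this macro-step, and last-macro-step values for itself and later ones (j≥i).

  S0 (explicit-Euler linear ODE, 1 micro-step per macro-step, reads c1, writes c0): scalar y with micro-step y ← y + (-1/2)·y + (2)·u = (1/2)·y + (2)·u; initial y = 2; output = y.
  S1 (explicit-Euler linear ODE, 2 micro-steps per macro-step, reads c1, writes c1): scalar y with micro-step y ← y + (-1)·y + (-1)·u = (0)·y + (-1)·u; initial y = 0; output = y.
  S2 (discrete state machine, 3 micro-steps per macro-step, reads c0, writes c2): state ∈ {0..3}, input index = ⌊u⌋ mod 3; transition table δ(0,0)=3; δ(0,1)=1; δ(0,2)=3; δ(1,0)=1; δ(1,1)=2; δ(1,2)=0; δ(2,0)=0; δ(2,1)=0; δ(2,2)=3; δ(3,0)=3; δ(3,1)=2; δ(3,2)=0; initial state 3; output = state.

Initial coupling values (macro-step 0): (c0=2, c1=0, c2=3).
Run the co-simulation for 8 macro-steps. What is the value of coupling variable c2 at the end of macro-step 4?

macro 1: S0 reads c1=0 → after 1×micro: 1; S1 reads c1=0 → after 2×micro: 0; S2 reads c0=1 → after 3×micro: 1 ⇒ (c0=1, c1=0, c2=1)
macro 2: S0 reads c1=0 → after 1×micro: 1/2; S1 reads c1=0 → after 2×micro: 0; S2 reads c0=1/2 → after 3×micro: 1 ⇒ (c0=1/2, c1=0, c2=1)
macro 3: S0 reads c1=0 → after 1×micro: 1/4; S1 reads c1=0 → after 2×micro: 0; S2 reads c0=1/4 → after 3×micro: 1 ⇒ (c0=1/4, c1=0, c2=1)
macro 4: S0 reads c1=0 → after 1×micro: 1/8; S1 reads c1=0 → after 2×micro: 0; S2 reads c0=1/8 → after 3×micro: 1 ⇒ (c0=1/8, c1=0, c2=1)
macro 5: S0 reads c1=0 → after 1×micro: 1/16; S1 reads c1=0 → after 2×micro: 0; S2 reads c0=1/16 → after 3×micro: 1 ⇒ (c0=1/16, c1=0, c2=1)
macro 6: S0 reads c1=0 → after 1×micro: 1/32; S1 reads c1=0 → after 2×micro: 0; S2 reads c0=1/32 → after 3×micro: 1 ⇒ (c0=1/32, c1=0, c2=1)
macro 7: S0 reads c1=0 → after 1×micro: 1/64; S1 reads c1=0 → after 2×micro: 0; S2 reads c0=1/64 → after 3×micro: 1 ⇒ (c0=1/64, c1=0, c2=1)
macro 8: S0 reads c1=0 → after 1×micro: 1/128; S1 reads c1=0 → after 2×micro: 0; S2 reads c0=1/128 → after 3×micro: 1 ⇒ (c0=1/128, c1=0, c2=1)

c2 at macro-step 4 = 1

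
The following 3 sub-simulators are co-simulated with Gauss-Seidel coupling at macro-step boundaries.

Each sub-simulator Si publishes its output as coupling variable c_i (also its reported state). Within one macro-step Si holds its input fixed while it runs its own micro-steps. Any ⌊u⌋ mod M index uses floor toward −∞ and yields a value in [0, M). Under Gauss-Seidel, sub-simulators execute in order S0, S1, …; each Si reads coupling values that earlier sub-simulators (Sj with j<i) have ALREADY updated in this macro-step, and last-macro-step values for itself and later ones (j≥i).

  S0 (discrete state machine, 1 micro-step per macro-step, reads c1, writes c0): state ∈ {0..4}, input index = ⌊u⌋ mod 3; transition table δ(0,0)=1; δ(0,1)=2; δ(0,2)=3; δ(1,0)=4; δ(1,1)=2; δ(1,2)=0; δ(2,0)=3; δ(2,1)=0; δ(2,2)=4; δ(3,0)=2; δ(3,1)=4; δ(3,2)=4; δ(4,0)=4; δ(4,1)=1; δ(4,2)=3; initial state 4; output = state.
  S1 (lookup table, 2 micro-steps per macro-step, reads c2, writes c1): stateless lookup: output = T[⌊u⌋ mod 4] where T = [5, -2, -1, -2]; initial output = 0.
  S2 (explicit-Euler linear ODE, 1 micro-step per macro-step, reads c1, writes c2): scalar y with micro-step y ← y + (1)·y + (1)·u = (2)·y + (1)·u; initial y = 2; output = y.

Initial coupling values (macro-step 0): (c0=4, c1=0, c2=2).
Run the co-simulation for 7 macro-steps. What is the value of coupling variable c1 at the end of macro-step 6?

c1 at macro-step 6 = -2

macro 1: S0 reads c1=0 → after 1×micro: 4; S1 reads c2=2 → after 2×micro: -1; S2 reads c1=-1 → after 1×micro: 3 ⇒ (c0=4, c1=-1, c2=3)
macro 2: S0 reads c1=-1 → after 1×micro: 3; S1 reads c2=3 → after 2×micro: -2; S2 reads c1=-2 → after 1×micro: 4 ⇒ (c0=3, c1=-2, c2=4)
macro 3: S0 reads c1=-2 → after 1×micro: 4; S1 reads c2=4 → after 2×micro: 5; S2 reads c1=5 → after 1×micro: 13 ⇒ (c0=4, c1=5, c2=13)
macro 4: S0 reads c1=5 → after 1×micro: 3; S1 reads c2=13 → after 2×micro: -2; S2 reads c1=-2 → after 1×micro: 24 ⇒ (c0=3, c1=-2, c2=24)
macro 5: S0 reads c1=-2 → after 1×micro: 4; S1 reads c2=24 → after 2×micro: 5; S2 reads c1=5 → after 1×micro: 53 ⇒ (c0=4, c1=5, c2=53)
macro 6: S0 reads c1=5 → after 1×micro: 3; S1 reads c2=53 → after 2×micro: -2; S2 reads c1=-2 → after 1×micro: 104 ⇒ (c0=3, c1=-2, c2=104)
macro 7: S0 reads c1=-2 → after 1×micro: 4; S1 reads c2=104 → after 2×micro: 5; S2 reads c1=5 → after 1×micro: 213 ⇒ (c0=4, c1=5, c2=213)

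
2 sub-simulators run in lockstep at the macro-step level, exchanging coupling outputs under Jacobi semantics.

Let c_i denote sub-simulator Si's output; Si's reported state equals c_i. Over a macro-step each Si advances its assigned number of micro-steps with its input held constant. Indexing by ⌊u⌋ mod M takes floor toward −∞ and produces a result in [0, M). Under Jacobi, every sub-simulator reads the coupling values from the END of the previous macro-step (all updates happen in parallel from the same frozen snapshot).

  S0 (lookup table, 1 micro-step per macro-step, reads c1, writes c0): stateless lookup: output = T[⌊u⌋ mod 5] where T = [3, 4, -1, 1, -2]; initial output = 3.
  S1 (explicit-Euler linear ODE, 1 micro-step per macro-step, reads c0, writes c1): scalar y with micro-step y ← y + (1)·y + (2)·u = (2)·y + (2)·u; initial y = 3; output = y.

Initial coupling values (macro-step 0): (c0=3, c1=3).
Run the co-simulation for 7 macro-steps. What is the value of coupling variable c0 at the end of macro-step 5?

c0 at macro-step 5 = 1

macro 1: S0 reads c1=3 → after 1×micro: 1; S1 reads c0=3 → after 1×micro: 12 ⇒ (c0=1, c1=12)
macro 2: S0 reads c1=12 → after 1×micro: -1; S1 reads c0=1 → after 1×micro: 26 ⇒ (c0=-1, c1=26)
macro 3: S0 reads c1=26 → after 1×micro: 4; S1 reads c0=-1 → after 1×micro: 50 ⇒ (c0=4, c1=50)
macro 4: S0 reads c1=50 → after 1×micro: 3; S1 reads c0=4 → after 1×micro: 108 ⇒ (c0=3, c1=108)
macro 5: S0 reads c1=108 → after 1×micro: 1; S1 reads c0=3 → after 1×micro: 222 ⇒ (c0=1, c1=222)
macro 6: S0 reads c1=222 → after 1×micro: -1; S1 reads c0=1 → after 1×micro: 446 ⇒ (c0=-1, c1=446)
macro 7: S0 reads c1=446 → after 1×micro: 4; S1 reads c0=-1 → after 1×micro: 890 ⇒ (c0=4, c1=890)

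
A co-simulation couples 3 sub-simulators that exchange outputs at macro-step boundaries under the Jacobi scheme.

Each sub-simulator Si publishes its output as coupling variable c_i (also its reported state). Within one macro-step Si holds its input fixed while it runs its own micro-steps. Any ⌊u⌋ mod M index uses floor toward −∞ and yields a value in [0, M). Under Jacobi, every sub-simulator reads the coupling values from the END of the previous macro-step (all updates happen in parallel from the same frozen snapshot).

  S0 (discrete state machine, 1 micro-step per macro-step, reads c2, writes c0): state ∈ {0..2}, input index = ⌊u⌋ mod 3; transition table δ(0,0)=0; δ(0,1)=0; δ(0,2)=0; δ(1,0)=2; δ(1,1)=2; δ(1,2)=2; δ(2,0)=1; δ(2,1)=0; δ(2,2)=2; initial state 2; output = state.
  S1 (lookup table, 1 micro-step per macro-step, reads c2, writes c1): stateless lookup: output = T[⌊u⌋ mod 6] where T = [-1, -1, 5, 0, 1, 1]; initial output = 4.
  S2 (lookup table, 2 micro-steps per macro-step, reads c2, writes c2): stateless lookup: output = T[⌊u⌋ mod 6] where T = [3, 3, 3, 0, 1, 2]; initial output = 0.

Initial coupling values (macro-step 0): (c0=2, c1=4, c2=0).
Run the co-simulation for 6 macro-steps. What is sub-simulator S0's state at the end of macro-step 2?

macro 1: S0 reads c2=0 → after 1×micro: 1; S1 reads c2=0 → after 1×micro: -1; S2 reads c2=0 → after 2×micro: 3 ⇒ (c0=1, c1=-1, c2=3)
macro 2: S0 reads c2=3 → after 1×micro: 2; S1 reads c2=3 → after 1×micro: 0; S2 reads c2=3 → after 2×micro: 0 ⇒ (c0=2, c1=0, c2=0)
macro 3: S0 reads c2=0 → after 1×micro: 1; S1 reads c2=0 → after 1×micro: -1; S2 reads c2=0 → after 2×micro: 3 ⇒ (c0=1, c1=-1, c2=3)
macro 4: S0 reads c2=3 → after 1×micro: 2; S1 reads c2=3 → after 1×micro: 0; S2 reads c2=3 → after 2×micro: 0 ⇒ (c0=2, c1=0, c2=0)
macro 5: S0 reads c2=0 → after 1×micro: 1; S1 reads c2=0 → after 1×micro: -1; S2 reads c2=0 → after 2×micro: 3 ⇒ (c0=1, c1=-1, c2=3)
macro 6: S0 reads c2=3 → after 1×micro: 2; S1 reads c2=3 → after 1×micro: 0; S2 reads c2=3 → after 2×micro: 0 ⇒ (c0=2, c1=0, c2=0)

S0 state at macro-step 2 = 2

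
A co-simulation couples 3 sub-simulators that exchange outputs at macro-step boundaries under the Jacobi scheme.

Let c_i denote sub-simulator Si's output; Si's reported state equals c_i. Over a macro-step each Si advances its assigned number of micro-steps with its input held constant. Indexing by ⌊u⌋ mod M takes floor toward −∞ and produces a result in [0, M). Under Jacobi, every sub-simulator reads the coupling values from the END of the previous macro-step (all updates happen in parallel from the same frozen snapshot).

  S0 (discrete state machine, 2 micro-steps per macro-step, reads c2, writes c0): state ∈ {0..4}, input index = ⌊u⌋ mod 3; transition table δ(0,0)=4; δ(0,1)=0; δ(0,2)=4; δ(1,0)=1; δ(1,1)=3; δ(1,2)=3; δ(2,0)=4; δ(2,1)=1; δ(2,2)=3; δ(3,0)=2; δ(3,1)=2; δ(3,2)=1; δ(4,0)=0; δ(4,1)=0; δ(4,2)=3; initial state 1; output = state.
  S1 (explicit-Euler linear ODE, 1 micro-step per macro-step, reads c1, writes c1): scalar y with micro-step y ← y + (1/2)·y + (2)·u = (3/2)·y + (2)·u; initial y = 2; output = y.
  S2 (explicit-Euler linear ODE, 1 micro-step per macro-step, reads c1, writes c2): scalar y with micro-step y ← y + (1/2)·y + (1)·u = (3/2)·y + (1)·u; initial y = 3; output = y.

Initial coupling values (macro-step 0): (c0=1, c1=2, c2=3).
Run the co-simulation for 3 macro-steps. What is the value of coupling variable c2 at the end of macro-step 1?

macro 1: S0 reads c2=3 → after 2×micro: 1; S1 reads c1=2 → after 1×micro: 7; S2 reads c1=2 → after 1×micro: 13/2 ⇒ (c0=1, c1=7, c2=13/2)
macro 2: S0 reads c2=13/2 → after 2×micro: 1; S1 reads c1=7 → after 1×micro: 49/2; S2 reads c1=7 → after 1×micro: 67/4 ⇒ (c0=1, c1=49/2, c2=67/4)
macro 3: S0 reads c2=67/4 → after 2×micro: 2; S1 reads c1=49/2 → after 1×micro: 343/4; S2 reads c1=49/2 → after 1×micro: 397/8 ⇒ (c0=2, c1=343/4, c2=397/8)

c2 at macro-step 1 = 13/2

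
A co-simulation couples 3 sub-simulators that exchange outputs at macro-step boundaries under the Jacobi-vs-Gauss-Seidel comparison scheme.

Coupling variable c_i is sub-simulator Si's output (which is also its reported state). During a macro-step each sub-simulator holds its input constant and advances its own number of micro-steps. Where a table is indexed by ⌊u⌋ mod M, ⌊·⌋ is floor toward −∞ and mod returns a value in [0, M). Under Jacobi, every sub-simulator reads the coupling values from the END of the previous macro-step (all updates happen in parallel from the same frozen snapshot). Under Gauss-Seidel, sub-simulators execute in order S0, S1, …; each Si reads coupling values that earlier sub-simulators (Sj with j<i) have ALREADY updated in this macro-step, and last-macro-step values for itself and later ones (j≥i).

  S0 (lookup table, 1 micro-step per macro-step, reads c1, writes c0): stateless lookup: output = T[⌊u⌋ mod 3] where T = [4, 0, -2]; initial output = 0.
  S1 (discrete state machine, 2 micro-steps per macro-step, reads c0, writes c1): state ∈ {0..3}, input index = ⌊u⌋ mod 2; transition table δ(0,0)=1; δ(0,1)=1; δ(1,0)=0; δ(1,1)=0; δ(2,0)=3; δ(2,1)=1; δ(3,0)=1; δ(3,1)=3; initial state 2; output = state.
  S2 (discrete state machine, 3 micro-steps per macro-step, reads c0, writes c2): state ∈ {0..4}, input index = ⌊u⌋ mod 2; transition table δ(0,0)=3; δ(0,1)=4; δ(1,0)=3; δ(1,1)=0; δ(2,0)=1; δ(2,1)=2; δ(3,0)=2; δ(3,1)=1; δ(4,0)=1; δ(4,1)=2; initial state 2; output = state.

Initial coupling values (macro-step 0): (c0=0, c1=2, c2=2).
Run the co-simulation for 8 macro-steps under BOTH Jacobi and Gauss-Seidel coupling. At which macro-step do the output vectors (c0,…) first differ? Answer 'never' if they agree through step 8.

[Jacobi] macro 1: S0 reads c1=2 → after 1×micro: -2; S1 reads c0=0 → after 2×micro: 1; S2 reads c0=0 → after 3×micro: 2 ⇒ (c0=-2, c1=1, c2=2)
[Jacobi] macro 2: S0 reads c1=1 → after 1×micro: 0; S1 reads c0=-2 → after 2×micro: 1; S2 reads c0=-2 → after 3×micro: 2 ⇒ (c0=0, c1=1, c2=2)
[Jacobi] macro 3: S0 reads c1=1 → after 1×micro: 0; S1 reads c0=0 → after 2×micro: 1; S2 reads c0=0 → after 3×micro: 2 ⇒ (c0=0, c1=1, c2=2)
[Jacobi] macro 4: S0 reads c1=1 → after 1×micro: 0; S1 reads c0=0 → after 2×micro: 1; S2 reads c0=0 → after 3×micro: 2 ⇒ (c0=0, c1=1, c2=2)
[Jacobi] macro 5: S0 reads c1=1 → after 1×micro: 0; S1 reads c0=0 → after 2×micro: 1; S2 reads c0=0 → after 3×micro: 2 ⇒ (c0=0, c1=1, c2=2)
[Jacobi] macro 6: S0 reads c1=1 → after 1×micro: 0; S1 reads c0=0 → after 2×micro: 1; S2 reads c0=0 → after 3×micro: 2 ⇒ (c0=0, c1=1, c2=2)
[Jacobi] macro 7: S0 reads c1=1 → after 1×micro: 0; S1 reads c0=0 → after 2×micro: 1; S2 reads c0=0 → after 3×micro: 2 ⇒ (c0=0, c1=1, c2=2)
[Jacobi] macro 8: S0 reads c1=1 → after 1×micro: 0; S1 reads c0=0 → after 2×micro: 1; S2 reads c0=0 → after 3×micro: 2 ⇒ (c0=0, c1=1, c2=2)
[Gauss-Seidel] macro 1: S0 reads c1=2 → after 1×micro: -2; S1 reads c0=-2 → after 2×micro: 1; S2 reads c0=-2 → after 3×micro: 2 ⇒ (c0=-2, c1=1, c2=2)
[Gauss-Seidel] macro 2: S0 reads c1=1 → after 1×micro: 0; S1 reads c0=0 → after 2×micro: 1; S2 reads c0=0 → after 3×micro: 2 ⇒ (c0=0, c1=1, c2=2)
[Gauss-Seidel] macro 3: S0 reads c1=1 → after 1×micro: 0; S1 reads c0=0 → after 2×micro: 1; S2 reads c0=0 → after 3×micro: 2 ⇒ (c0=0, c1=1, c2=2)
[Gauss-Seidel] macro 4: S0 reads c1=1 → after 1×micro: 0; S1 reads c0=0 → after 2×micro: 1; S2 reads c0=0 → after 3×micro: 2 ⇒ (c0=0, c1=1, c2=2)
[Gauss-Seidel] macro 5: S0 reads c1=1 → after 1×micro: 0; S1 reads c0=0 → after 2×micro: 1; S2 reads c0=0 → after 3×micro: 2 ⇒ (c0=0, c1=1, c2=2)
[Gauss-Seidel] macro 6: S0 reads c1=1 → after 1×micro: 0; S1 reads c0=0 → after 2×micro: 1; S2 reads c0=0 → after 3×micro: 2 ⇒ (c0=0, c1=1, c2=2)
[Gauss-Seidel] macro 7: S0 reads c1=1 → after 1×micro: 0; S1 reads c0=0 → after 2×micro: 1; S2 reads c0=0 → after 3×micro: 2 ⇒ (c0=0, c1=1, c2=2)
[Gauss-Seidel] macro 8: S0 reads c1=1 → after 1×micro: 0; S1 reads c0=0 → after 2×micro: 1; S2 reads c0=0 → after 3×micro: 2 ⇒ (c0=0, c1=1, c2=2)

first divergence at macro-step: never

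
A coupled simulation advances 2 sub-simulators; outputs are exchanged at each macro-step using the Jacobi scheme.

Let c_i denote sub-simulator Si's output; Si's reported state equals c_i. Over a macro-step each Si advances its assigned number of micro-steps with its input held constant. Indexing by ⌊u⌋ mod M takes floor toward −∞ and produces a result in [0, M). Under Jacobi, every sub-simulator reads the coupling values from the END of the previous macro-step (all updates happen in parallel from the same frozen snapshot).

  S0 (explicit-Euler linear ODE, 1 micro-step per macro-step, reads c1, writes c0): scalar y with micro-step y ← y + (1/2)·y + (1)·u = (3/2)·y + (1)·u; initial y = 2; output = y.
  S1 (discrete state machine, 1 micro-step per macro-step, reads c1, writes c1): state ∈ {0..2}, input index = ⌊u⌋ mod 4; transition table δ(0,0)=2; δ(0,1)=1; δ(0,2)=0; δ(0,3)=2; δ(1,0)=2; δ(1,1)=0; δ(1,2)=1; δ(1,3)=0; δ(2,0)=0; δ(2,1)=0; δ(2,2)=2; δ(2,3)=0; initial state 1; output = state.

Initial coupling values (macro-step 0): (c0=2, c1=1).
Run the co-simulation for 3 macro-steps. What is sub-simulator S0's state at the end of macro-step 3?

macro 1: S0 reads c1=1 → after 1×micro: 4; S1 reads c1=1 → after 1×micro: 0 ⇒ (c0=4, c1=0)
macro 2: S0 reads c1=0 → after 1×micro: 6; S1 reads c1=0 → after 1×micro: 2 ⇒ (c0=6, c1=2)
macro 3: S0 reads c1=2 → after 1×micro: 11; S1 reads c1=2 → after 1×micro: 2 ⇒ (c0=11, c1=2)

S0 state at macro-step 3 = 11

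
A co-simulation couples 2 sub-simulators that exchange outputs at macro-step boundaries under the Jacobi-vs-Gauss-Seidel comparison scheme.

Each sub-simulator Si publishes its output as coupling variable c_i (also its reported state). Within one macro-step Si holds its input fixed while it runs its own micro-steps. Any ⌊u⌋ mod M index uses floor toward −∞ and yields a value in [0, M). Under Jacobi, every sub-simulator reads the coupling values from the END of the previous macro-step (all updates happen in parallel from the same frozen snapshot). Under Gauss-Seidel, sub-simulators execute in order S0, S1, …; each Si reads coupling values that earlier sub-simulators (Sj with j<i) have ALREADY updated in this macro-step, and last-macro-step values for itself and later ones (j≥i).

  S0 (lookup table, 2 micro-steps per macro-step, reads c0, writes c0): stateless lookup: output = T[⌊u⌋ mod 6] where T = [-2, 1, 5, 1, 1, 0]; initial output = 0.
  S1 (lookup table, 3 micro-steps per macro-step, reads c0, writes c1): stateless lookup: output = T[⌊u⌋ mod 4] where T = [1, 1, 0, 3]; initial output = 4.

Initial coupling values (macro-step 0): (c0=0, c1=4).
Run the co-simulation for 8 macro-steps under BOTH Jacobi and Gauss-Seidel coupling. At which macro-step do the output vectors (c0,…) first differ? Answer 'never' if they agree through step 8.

first divergence at macro-step: 1

[Jacobi] macro 1: S0 reads c0=0 → after 2×micro: -2; S1 reads c0=0 → after 3×micro: 1 ⇒ (c0=-2, c1=1)
[Jacobi] macro 2: S0 reads c0=-2 → after 2×micro: 1; S1 reads c0=-2 → after 3×micro: 0 ⇒ (c0=1, c1=0)
[Jacobi] macro 3: S0 reads c0=1 → after 2×micro: 1; S1 reads c0=1 → after 3×micro: 1 ⇒ (c0=1, c1=1)
[Jacobi] macro 4: S0 reads c0=1 → after 2×micro: 1; S1 reads c0=1 → after 3×micro: 1 ⇒ (c0=1, c1=1)
[Jacobi] macro 5: S0 reads c0=1 → after 2×micro: 1; S1 reads c0=1 → after 3×micro: 1 ⇒ (c0=1, c1=1)
[Jacobi] macro 6: S0 reads c0=1 → after 2×micro: 1; S1 reads c0=1 → after 3×micro: 1 ⇒ (c0=1, c1=1)
[Jacobi] macro 7: S0 reads c0=1 → after 2×micro: 1; S1 reads c0=1 → after 3×micro: 1 ⇒ (c0=1, c1=1)
[Jacobi] macro 8: S0 reads c0=1 → after 2×micro: 1; S1 reads c0=1 → after 3×micro: 1 ⇒ (c0=1, c1=1)
[Gauss-Seidel] macro 1: S0 reads c0=0 → after 2×micro: -2; S1 reads c0=-2 → after 3×micro: 0 ⇒ (c0=-2, c1=0)
[Gauss-Seidel] macro 2: S0 reads c0=-2 → after 2×micro: 1; S1 reads c0=1 → after 3×micro: 1 ⇒ (c0=1, c1=1)
[Gauss-Seidel] macro 3: S0 reads c0=1 → after 2×micro: 1; S1 reads c0=1 → after 3×micro: 1 ⇒ (c0=1, c1=1)
[Gauss-Seidel] macro 4: S0 reads c0=1 → after 2×micro: 1; S1 reads c0=1 → after 3×micro: 1 ⇒ (c0=1, c1=1)
[Gauss-Seidel] macro 5: S0 reads c0=1 → after 2×micro: 1; S1 reads c0=1 → after 3×micro: 1 ⇒ (c0=1, c1=1)
[Gauss-Seidel] macro 6: S0 reads c0=1 → after 2×micro: 1; S1 reads c0=1 → after 3×micro: 1 ⇒ (c0=1, c1=1)
[Gauss-Seidel] macro 7: S0 reads c0=1 → after 2×micro: 1; S1 reads c0=1 → after 3×micro: 1 ⇒ (c0=1, c1=1)
[Gauss-Seidel] macro 8: S0 reads c0=1 → after 2×micro: 1; S1 reads c0=1 → after 3×micro: 1 ⇒ (c0=1, c1=1)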